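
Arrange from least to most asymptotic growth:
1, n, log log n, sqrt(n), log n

Ordered by growth rate: 1 < log log n < log n < sqrt(n) < n.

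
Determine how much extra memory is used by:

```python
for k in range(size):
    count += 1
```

Space complexity: O(1).
Only a constant amount of auxiliary storage is used; nothing grows with n.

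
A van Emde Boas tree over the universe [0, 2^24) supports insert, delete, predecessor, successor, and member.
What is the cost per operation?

vEB recursively partitions [0, 16777216) into sqrt(u) clusters of size sqrt(u). Each operation recurses into either one cluster or the summary, never both: T(u) = T(sqrt(u)) + O(1) => T(u) = O(log log u) = O(log 24). This is worst-case, not just amortized.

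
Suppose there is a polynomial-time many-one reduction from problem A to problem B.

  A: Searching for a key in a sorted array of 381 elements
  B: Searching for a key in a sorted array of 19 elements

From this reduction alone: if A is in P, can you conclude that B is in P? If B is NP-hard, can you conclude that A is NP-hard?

A poly-time reduction A <=_p B transfers tractability DOWN (B easy => A easy) and hardness UP (A hard => B hard), not the reverse.
From A in P, the reduction alone does NOT give B in P: any problem in P trivially reduces to SAT, yet SAT is not known to be in P.
From B NP-hard, the reduction alone does NOT give A NP-hard: again, easy problems reduce to hard ones.
(Here in fact A is P and B is P.)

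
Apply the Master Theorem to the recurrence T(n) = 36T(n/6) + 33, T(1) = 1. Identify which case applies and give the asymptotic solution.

a=36, b=6, f(n)=33.
log_6(36) = 2 > 0.
Since f(n) = O(n^0) is polynomially smaller than n^2, Case 1 applies.
T(n) = Theta(n^2).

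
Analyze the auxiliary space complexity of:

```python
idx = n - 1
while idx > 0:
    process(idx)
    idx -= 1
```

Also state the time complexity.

Space complexity: O(1).
Only a constant amount of auxiliary storage is used; nothing grows with n.
Time complexity: O(n).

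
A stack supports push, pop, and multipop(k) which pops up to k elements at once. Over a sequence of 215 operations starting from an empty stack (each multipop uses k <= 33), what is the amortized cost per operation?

Each element is pushed exactly once and popped at most once (whether by pop or as part of a multipop). So the total number of individual pops over the whole sequence is at most the number of pushes, which is at most 215. Total work <= 2 * 215, hence O(1) amortized per operation.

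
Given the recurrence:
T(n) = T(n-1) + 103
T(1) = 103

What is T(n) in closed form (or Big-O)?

Unrolling: T(n) = T(n-1) + 103 = T(n-2) + 2*103 = ... = T(1) + (n-1)*103 = 103 + (n-1)*103 = 103n.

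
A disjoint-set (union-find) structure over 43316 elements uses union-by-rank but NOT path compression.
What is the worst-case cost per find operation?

Union-by-rank alone keeps every tree's height <= log_2(43316) ~= 15.4. Each find traverses from a node to its root, costing O(height) = O(log n). Without path compression this bound is tight.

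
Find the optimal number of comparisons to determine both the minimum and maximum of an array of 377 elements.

Naive approach: 752 comparisons (376 for max + 376 for min).
Optimal: Compare elements in pairs first (floor(n/2) = 188 comparisons), then find max among winners and min among losers (188 comparisons each).
Total: ceil(3n/2) - 2 = 564 comparisons. An adversary argument shows this is also a lower bound.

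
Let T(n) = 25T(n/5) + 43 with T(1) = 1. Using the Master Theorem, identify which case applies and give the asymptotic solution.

a=25, b=5, f(n)=43.
log_5(25) = 2 > 0.
Since f(n) = O(n^0) is polynomially smaller than n^2, Case 1 applies.
T(n) = Theta(n^2).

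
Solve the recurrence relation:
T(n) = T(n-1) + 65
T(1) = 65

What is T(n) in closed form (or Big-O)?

Unrolling: T(n) = T(n-1) + 65 = T(n-2) + 2*65 = ... = T(1) + (n-1)*65 = 65 + (n-1)*65 = 65n.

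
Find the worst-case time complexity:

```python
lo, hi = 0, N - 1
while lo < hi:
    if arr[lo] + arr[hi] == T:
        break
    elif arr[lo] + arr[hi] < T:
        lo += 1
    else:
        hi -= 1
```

Time complexity: O(n).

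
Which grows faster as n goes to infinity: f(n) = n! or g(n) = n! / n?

f(n) = n! grows faster: the ratio n!/(n!/n) = n -> infinity.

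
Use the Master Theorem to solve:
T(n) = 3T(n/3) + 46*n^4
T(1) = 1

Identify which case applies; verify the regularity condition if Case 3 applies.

a=3, b=3, f(n)=46*n^4.
log_3(3) = 1 < 4.
f(n) = Omega(n^(1+epsilon)) for some epsilon > 0, so Case 3 is the candidate.
Regularity: a*f(n/b) = 3*46*(n/3)^4 = (3/81)*46*n^4 <= c*f(n) with c = 3/81 < 1. Satisfied.
Case 3: T(n) = Theta(n^4).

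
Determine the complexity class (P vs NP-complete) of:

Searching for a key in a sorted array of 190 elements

This problem is in P: binary search runs in O(log n).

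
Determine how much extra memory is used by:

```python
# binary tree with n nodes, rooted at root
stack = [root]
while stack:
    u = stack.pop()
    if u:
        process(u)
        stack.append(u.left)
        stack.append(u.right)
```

Space complexity: O(n).
Auxiliary storage grows linearly with the input size n in the worst case.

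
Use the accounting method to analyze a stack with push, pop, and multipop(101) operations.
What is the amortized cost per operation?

Assign 2 credits per push (1 for the push, 1 saved for a future pop). Each pop or element popped by multipop(101) uses 1 saved credit. Total credits never go negative, so amortized cost is O(1).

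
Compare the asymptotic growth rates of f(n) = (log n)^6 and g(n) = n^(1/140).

g(n) = n^(1/140) grows faster: any positive power of n dominates any polylog.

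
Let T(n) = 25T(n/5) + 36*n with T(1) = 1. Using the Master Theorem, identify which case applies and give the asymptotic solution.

a=25, b=5, f(n)=36*n.
log_5(25) = 2 > 1.
Since f(n) = O(n^1) is polynomially smaller than n^2, Case 1 applies.
T(n) = Theta(n^2).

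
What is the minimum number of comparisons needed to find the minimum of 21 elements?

Finding the minimum requires 20 comparisons, identical reasoning to finding the maximum. Each comparison eliminates one candidate.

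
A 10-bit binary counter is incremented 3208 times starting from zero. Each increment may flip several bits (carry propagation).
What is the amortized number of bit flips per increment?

Bit i flips on every 2^i-th increment, so over 3208 increments bit i flips floor(3208/2^i) times. Summing over i: total flips < 2 * 3208. Amortized: < 2 = O(1) per increment.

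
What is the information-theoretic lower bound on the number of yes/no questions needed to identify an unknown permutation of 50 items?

There are 50! = 30414093201713378043612608166064768844377641568960512000000000000 permutations. Each yes/no question gives at most 1 bit, so at least ceil(log_2(30414093201713378043612608166064768844377641568960512000000000000)) = 215 questions are needed.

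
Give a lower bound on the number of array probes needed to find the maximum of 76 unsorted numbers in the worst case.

Adversary: any unprobed cell could hold a value larger than everything seen so far. If fewer than 76 cells are probed, the adversary places the max in an unprobed cell. So all 76 cells must be examined; together with 76-1 comparisons this is tight.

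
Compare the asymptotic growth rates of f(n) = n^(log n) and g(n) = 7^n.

g(n) = 7^n grows faster: take logs: log(n^(log n)) = (log n)^2, log(7^n) = n log 7; n dominates (log n)^2.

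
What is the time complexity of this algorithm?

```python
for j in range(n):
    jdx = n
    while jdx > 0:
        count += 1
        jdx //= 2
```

Time complexity: O(n log n).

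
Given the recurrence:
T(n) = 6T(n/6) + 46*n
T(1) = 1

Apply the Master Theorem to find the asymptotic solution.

a=6, b=6, f(n)=46*n. log_6(6) = 1. Case 2: T(n) = O(n log n).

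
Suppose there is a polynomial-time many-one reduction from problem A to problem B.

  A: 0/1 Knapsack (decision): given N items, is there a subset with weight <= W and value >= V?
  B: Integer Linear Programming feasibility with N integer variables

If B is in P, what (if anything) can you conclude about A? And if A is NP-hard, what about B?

A poly-time reduction A <=_p B means any A-instance can be transformed to a B-instance in poly time.
If B is in P: compose the reduction with B's poly-time algorithm to solve A in poly time, so A is in P.
If A is NP-hard: every NP problem reduces to A, which reduces to B; composing reductions, every NP problem reduces to B, so B is NP-hard.
(Here in fact A is NP-complete and B is NP-complete.)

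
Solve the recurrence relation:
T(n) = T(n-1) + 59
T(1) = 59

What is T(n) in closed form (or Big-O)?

Unrolling: T(n) = T(n-1) + 59 = T(n-2) + 2*59 = ... = T(1) + (n-1)*59 = 59 + (n-1)*59 = 59n.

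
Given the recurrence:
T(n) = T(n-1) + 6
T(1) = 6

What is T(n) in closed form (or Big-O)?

Unrolling: T(n) = T(n-1) + 6 = T(n-2) + 2*6 = ... = T(1) + (n-1)*6 = 6 + (n-1)*6 = 6n.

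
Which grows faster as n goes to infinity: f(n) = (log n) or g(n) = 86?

f(n) = (log n) grows faster: any unbounded function dominates a constant.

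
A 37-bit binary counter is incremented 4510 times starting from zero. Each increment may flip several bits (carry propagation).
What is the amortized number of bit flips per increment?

Bit i flips on every 2^i-th increment, so over 4510 increments bit i flips floor(4510/2^i) times. Summing over i: total flips < 2 * 4510. Amortized: < 2 = O(1) per increment.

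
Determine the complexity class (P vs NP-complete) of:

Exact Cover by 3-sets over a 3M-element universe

This problem is NP-complete: one of Karp's 21 NP-complete problems.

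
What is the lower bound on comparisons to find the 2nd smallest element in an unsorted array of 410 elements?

Finding the 2nd smallest of 410 elements requires Omega(n) comparisons. Every element must participate in at least one comparison; otherwise it could be the 2nd smallest.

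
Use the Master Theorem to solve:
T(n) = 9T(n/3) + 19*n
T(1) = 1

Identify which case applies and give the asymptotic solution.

a=9, b=3, f(n)=19*n.
log_3(9) = 2 > 1.
Since f(n) = O(n^1) is polynomially smaller than n^2, Case 1 applies.
T(n) = Theta(n^2).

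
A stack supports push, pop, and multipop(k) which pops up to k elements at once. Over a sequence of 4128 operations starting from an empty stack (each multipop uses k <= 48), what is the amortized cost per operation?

Each element is pushed exactly once and popped at most once (whether by pop or as part of a multipop). So the total number of individual pops over the whole sequence is at most the number of pushes, which is at most 4128. Total work <= 2 * 4128, hence O(1) amortized per operation.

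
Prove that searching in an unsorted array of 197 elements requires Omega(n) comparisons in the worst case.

An adversary can always place the target in the last position checked. Until all 197 positions are examined, the target might be in any unchecked position. Therefore 197 comparisons are necessary.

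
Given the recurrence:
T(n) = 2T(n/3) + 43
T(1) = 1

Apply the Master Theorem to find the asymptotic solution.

a=2, b=3, f(n)=43. log_3(2) = 0.6309. Case 1 of Master Theorem: T(n) = O(n^0.6309).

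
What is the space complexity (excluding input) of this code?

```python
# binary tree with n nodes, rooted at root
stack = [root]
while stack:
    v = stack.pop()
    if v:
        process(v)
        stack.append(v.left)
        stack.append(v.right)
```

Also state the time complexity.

Space complexity: O(n).
Auxiliary storage grows linearly with the input size n in the worst case.
Time complexity: O(n).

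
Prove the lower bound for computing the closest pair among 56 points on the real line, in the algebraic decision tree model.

Reduction from element distinctness: given 56 reals, the closest-pair distance is 0 iff two are equal. Element distinctness has an Omega(n log n) lower bound in the algebraic decision tree model (Ben-Or). Therefore closest pair on a line also requires Omega(n log n). Sorting then a linear scan achieves this.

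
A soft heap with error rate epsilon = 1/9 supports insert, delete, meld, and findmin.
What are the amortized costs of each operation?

Soft heaps (Chazelle) allow up to an epsilon = 1/9 fraction of elements to have corrupted (raised) keys. Insert is O(log(1/epsilon)) = O(log 9) amortized -- the structure maintains heap-ordered binary trees of rank bounded by O(log(1/epsilon)). Meld concatenates root lists: O(1) amortized. Delete and findmin are O(1) amortized.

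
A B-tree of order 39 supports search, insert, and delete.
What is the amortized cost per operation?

B-tree of order 39 has height O(log_39 n). Each operation traverses the tree height. Splits during insert and merges during delete are O(1) each and occur at most once per level. Total cost per operation: O(log_39 n).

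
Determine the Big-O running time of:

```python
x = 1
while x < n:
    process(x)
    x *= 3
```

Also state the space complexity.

Time complexity: O(log n).
Space complexity: O(1).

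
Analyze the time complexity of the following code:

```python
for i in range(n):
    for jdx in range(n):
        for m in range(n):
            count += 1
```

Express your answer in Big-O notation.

Time complexity: O(n^3).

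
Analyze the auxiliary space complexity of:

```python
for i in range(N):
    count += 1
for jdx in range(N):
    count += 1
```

Space complexity: O(1).
Only a constant amount of auxiliary storage is used; nothing grows with n.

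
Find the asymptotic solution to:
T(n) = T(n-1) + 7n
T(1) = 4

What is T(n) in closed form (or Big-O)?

Unrolling: T(n) = 4 + 7*(2 + 3 + ... + n) = 4 + 7*(n(n+1)/2 - 1) = O(n^2).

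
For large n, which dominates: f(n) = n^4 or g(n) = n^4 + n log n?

f(n) = n^4 and g(n) = n^4 + n log n are Theta of each other: the lower-order n log n term is o(n^4); both are Theta(n^4).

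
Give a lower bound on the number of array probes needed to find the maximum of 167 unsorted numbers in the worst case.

Adversary: any unprobed cell could hold a value larger than everything seen so far. If fewer than 167 cells are probed, the adversary places the max in an unprobed cell. So all 167 cells must be examined; together with 167-1 comparisons this is tight.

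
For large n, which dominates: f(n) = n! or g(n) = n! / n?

f(n) = n! grows faster: the ratio n!/(n!/n) = n -> infinity.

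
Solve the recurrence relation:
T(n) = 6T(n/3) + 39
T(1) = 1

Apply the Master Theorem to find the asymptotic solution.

a=6, b=3, f(n)=39. log_3(6) = 1.631. Case 1 of Master Theorem: T(n) = O(n^1.631).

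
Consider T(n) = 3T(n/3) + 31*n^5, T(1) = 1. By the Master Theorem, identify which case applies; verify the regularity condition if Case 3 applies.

a=3, b=3, f(n)=31*n^5.
log_3(3) = 1 < 5.
f(n) = Omega(n^(1+epsilon)) for some epsilon > 0, so Case 3 is the candidate.
Regularity: a*f(n/b) = 3*31*(n/3)^5 = (3/243)*31*n^5 <= c*f(n) with c = 3/243 < 1. Satisfied.
Case 3: T(n) = Theta(n^5).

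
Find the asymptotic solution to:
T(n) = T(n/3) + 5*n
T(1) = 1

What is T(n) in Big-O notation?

Geometric series: 5*n*(1 + 1/3 + 1/3^2 + ...) = O(n). T(n) = O(n).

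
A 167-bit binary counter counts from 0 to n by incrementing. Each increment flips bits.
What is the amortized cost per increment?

Bit i flips every 2^i increments. Total flips over n increments: sum_{i=0}^{167} n/2^i < 2n. Amortized cost: 2n/n = O(1).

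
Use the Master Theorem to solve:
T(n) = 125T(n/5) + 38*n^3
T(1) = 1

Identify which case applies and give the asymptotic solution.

a=125, b=5, f(n)=38*n^3.
log_5(125) = 3, so n^(log_b(a)) = n^3.
f(n) = Theta(n^3), so Case 2 applies.
T(n) = Theta(n^3 log n).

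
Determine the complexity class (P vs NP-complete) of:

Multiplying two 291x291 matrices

This problem is in P: the schoolbook algorithm runs in O(n^3).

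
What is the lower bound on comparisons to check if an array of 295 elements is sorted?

To verify 295 elements are sorted, we must compare each consecutive pair. Skipping any pair allows an adversary to swap them. Therefore 294 comparisons are necessary and sufficient.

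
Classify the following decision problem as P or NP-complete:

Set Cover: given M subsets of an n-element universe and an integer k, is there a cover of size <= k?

This problem is NP-complete: one of Karp's 21 NP-complete problems (with k part of the input).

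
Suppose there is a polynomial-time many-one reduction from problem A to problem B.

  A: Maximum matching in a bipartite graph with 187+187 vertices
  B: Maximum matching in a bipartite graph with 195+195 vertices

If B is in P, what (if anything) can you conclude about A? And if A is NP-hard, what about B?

A poly-time reduction A <=_p B means any A-instance can be transformed to a B-instance in poly time.
If B is in P: compose the reduction with B's poly-time algorithm to solve A in poly time, so A is in P.
If A is NP-hard: every NP problem reduces to A, which reduces to B; composing reductions, every NP problem reduces to B, so B is NP-hard.
(Here in fact A is P and B is P.)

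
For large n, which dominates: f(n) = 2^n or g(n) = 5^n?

g(n) = 5^n grows faster: (5/2)^n -> infinity since 5/2 > 1.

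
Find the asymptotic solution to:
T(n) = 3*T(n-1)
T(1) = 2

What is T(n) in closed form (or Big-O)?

Each step multiplies by 3. T(n) = T(1)*3^(n-1) = 2*3^(n-1).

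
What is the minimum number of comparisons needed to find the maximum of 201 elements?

Finding the maximum requires 200 comparisons. Each comparison eliminates exactly one candidate. With 201 candidates, we need 200 eliminations.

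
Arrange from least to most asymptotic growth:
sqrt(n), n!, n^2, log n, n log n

Ordered by growth rate: log n < sqrt(n) < n log n < n^2 < n!.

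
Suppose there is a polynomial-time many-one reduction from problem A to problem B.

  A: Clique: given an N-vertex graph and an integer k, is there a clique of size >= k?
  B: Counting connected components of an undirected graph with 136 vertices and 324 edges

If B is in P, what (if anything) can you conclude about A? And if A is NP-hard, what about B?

A poly-time reduction A <=_p B means any A-instance can be transformed to a B-instance in poly time.
If B is in P: compose the reduction with B's poly-time algorithm to solve A in poly time, so A is in P.
If A is NP-hard: every NP problem reduces to A, which reduces to B; composing reductions, every NP problem reduces to B, so B is NP-hard.
(Here in fact A is NP-complete and B is in P, so no such reduction is known -- its existence would imply P = NP; the analysis concerns only what the assumed reduction would or would not let you conclude.)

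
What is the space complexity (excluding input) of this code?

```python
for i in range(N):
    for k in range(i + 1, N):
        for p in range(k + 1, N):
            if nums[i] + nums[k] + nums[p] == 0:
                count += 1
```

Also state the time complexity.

Space complexity: O(1).
Only a constant amount of auxiliary storage is used; nothing grows with n.
Time complexity: O(n^3).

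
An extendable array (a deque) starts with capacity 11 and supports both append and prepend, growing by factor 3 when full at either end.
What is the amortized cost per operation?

Growth at either end copies all elements; capacities form a geometric sequence with ratio 3, so total copy cost over n operations is O(n) (two geometric series). Amortized O(1).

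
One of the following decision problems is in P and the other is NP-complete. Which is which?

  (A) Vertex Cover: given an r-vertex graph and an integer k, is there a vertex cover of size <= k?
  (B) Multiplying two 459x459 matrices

(A) is NP-complete: one of Karp's 21 NP-complete problems (with k part of the input; for any fixed constant k it is in P).
(B) is P: the schoolbook algorithm runs in O(n^3).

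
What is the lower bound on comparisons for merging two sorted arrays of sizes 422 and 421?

Adversary argument: with sizes 422 and 421 (differing by at most 1), interleave the two arrays so that every consecutive pair in the output comes from different inputs. Then each of the 842 adjacent output pairs must be directly compared, or the algorithm cannot determine their relative order. So 842 comparisons are necessary; standard merge achieves this.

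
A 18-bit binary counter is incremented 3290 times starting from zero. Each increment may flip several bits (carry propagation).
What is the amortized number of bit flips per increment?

Bit i flips on every 2^i-th increment, so over 3290 increments bit i flips floor(3290/2^i) times. Summing over i: total flips < 2 * 3290. Amortized: < 2 = O(1) per increment.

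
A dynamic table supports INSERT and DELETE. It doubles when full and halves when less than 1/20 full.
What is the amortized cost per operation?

Using potential function Phi = |2*num_items - table_size| when load > 1/2, and Phi = table_size/2 - num_items otherwise. The gap of 1/20 vs 1/2 for shrinking prevents thrashing. Both insert and delete have O(1) amortized cost.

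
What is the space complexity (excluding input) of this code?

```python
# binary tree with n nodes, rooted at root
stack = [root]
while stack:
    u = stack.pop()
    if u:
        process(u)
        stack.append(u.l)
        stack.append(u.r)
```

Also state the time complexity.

Space complexity: O(n).
Auxiliary storage grows linearly with the input size n in the worst case.
Time complexity: O(n).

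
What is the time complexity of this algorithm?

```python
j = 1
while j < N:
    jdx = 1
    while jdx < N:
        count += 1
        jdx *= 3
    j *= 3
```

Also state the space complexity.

Time complexity: O(log^2 n).
Space complexity: O(1).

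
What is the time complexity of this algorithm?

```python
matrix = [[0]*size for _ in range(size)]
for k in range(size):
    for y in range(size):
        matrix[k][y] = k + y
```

Time complexity: O(n^2).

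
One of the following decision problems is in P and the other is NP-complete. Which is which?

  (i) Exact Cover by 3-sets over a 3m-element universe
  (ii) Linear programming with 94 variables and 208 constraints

(i) is NP-complete: one of Karp's 21 NP-complete problems.
(ii) is P: the ellipsoid and interior-point methods run in polynomial time.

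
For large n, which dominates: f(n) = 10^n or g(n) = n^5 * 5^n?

f(n) = 10^n grows faster: 10^n / (n^5 5^n) = (10/5)^n / n^5 -> infinity since 10/5 > 1.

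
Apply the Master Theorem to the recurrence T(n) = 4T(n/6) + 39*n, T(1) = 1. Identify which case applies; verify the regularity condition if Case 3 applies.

a=4, b=6, f(n)=39*n.
log_6(4) = 0.7737 < 1.
f(n) = Omega(n^(0.7737+epsilon)) for some epsilon > 0, so Case 3 is the candidate.
Regularity: a*f(n/b) = 4*39*(n/6)^1 = (4/6)*39*n^1 <= c*f(n) with c = 4/6 < 1. Satisfied.
Case 3: T(n) = Theta(n).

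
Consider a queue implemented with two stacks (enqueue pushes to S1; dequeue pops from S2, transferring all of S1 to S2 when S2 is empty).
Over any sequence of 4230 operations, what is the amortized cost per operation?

Each element is pushed to S1 once, popped once, pushed to S2 once, and popped once: 4 unit operations over its lifetime. Over 4230 operations the total work is O(4230). Amortized O(1) per enqueue/dequeue.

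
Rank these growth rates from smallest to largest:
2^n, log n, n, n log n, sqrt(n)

Ordered by growth rate: log n < sqrt(n) < n < n log n < 2^n.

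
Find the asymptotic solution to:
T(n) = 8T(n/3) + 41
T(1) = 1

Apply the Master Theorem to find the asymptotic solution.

a=8, b=3, f(n)=41. log_3(8) = 1.893. Case 1 of Master Theorem: T(n) = O(n^1.893).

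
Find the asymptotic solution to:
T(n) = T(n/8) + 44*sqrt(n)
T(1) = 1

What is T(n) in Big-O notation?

Each level contributes sqrt(n/8^k). Geometric series with ratio 1/sqrt(8) < 1 sums to O(sqrt(n)).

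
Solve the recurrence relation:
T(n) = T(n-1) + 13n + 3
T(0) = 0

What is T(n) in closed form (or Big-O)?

Dominant term in sum is 13*sum(i, i=1..n) = 13*n*(n+1)/2 = O(n^2).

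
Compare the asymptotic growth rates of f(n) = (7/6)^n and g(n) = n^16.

f(n) = (7/6)^n grows faster: (7/6)^n is exponential with base 7/6 > 1, dominating every polynomial.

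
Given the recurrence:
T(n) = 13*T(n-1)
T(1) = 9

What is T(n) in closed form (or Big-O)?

Each step multiplies by 13. T(n) = T(1)*13^(n-1) = 9*13^(n-1).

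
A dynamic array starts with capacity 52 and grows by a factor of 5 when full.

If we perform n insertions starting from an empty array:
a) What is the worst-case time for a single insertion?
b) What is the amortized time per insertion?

(a) Worst-case single insertion: O(n) -- when the array is full at capacity c, the resize copies all c elements, and c can be Theta(n).
(b) Resizes happen at sizes 52, 260, 1300, ... Total copy cost for n insertions: 52 + 260 + ... = O(n) (geometric series with ratio 1/5). Amortized cost per insertion: O(n)/n = O(1).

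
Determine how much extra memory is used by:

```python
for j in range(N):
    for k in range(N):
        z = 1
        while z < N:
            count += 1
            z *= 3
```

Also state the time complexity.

Space complexity: O(1).
Only a constant amount of auxiliary storage is used; nothing grows with n.
Time complexity: O(n^2 log n).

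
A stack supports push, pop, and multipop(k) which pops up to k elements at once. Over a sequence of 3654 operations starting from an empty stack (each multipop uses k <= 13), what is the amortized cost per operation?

Each element is pushed exactly once and popped at most once (whether by pop or as part of a multipop). So the total number of individual pops over the whole sequence is at most the number of pushes, which is at most 3654. Total work <= 2 * 3654, hence O(1) amortized per operation.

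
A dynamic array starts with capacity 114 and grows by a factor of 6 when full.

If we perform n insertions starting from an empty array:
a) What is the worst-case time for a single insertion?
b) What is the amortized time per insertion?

(a) Worst-case single insertion: O(n) -- when the array is full at capacity c, the resize copies all c elements, and c can be Theta(n).
(b) Resizes happen at sizes 114, 684, 4104, ... Total copy cost for n insertions: 114 + 684 + ... = O(n) (geometric series with ratio 1/6). Amortized cost per insertion: O(n)/n = O(1).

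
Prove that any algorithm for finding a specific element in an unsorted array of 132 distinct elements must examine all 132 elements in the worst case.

Adversary argument: if the algorithm examines fewer than 132 elements, the adversary places the target in an unexamined position. The algorithm cannot distinguish 'not present' from 'in unexamined position'.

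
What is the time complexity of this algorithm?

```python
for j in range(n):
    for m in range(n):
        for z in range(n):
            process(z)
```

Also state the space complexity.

Time complexity: O(n^3).
Space complexity: O(1).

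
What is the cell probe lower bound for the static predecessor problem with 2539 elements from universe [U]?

The Patrascu-Thorup lower bound shows any data structure on n = 2539 elements using O(n * polylog(n)) space requires Omega(log log U) query time. van Emde Boas trees achieve O(log log U) with O(U) space.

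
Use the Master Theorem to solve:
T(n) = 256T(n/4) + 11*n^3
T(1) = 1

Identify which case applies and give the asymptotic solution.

a=256, b=4, f(n)=11*n^3.
log_4(256) = 4 > 3.
Since f(n) = O(n^3) is polynomially smaller than n^4, Case 1 applies.
T(n) = Theta(n^4).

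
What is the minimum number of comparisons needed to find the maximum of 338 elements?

Finding the maximum requires 337 comparisons. Each comparison eliminates exactly one candidate. With 338 candidates, we need 337 eliminations.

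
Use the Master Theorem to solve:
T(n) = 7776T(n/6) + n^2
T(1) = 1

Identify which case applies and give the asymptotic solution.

a=7776, b=6, f(n)=n^2.
log_6(7776) = 5 > 2.
Since f(n) = O(n^2) is polynomially smaller than n^5, Case 1 applies.
T(n) = Theta(n^5).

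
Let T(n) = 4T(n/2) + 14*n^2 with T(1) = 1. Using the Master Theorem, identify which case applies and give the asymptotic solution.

a=4, b=2, f(n)=14*n^2.
log_2(4) = 2, so n^(log_b(a)) = n^2.
f(n) = Theta(n^2), so Case 2 applies.
T(n) = Theta(n^2 log n).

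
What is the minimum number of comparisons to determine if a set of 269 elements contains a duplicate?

Determining if 269 elements are all distinct requires Omega(n log n) comparisons in the comparison model. This follows from the element distinctness lower bound.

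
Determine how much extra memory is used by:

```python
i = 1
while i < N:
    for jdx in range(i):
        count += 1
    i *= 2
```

Space complexity: O(1).
Only a constant amount of auxiliary storage is used; nothing grows with n.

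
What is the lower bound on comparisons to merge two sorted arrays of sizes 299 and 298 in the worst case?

Adversary: with |299 - 298| <= 1 the inputs can be fully interleaved so that every adjacent pair in the merged output comes from different arrays. Then each of the 596 adjacent pairs must be directly compared, or the algorithm cannot determine their relative order. Standard merge meets this bound.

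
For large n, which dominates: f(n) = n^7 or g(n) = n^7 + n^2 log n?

f(n) = n^7 and g(n) = n^7 + n^2 log n are Theta of each other: the lower-order n^2 log n term is o(n^7); both are Theta(n^7).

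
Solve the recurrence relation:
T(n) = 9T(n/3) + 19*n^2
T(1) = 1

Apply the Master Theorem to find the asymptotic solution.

a=9, b=3, f(n)=19*n^2. log_3(9) = 2. Case 2: T(n) = O(n^2 log n).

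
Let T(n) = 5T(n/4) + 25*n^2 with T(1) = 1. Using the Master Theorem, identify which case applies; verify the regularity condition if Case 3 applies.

a=5, b=4, f(n)=25*n^2.
log_4(5) = 1.161 < 2.
f(n) = Omega(n^(1.161+epsilon)) for some epsilon > 0, so Case 3 is the candidate.
Regularity: a*f(n/b) = 5*25*(n/4)^2 = (5/16)*25*n^2 <= c*f(n) with c = 5/16 < 1. Satisfied.
Case 3: T(n) = Theta(n^2).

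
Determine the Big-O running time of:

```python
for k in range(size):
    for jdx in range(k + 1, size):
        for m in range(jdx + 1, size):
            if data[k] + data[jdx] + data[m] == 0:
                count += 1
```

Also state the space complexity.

Time complexity: O(n^3).
Space complexity: O(1).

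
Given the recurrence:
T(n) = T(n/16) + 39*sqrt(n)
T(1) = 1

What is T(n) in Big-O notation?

Each level contributes sqrt(n/16^k). Geometric series with ratio 1/sqrt(16) < 1 sums to O(sqrt(n)).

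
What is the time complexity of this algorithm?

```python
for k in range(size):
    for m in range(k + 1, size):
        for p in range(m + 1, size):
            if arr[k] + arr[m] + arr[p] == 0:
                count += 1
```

Time complexity: O(n^3).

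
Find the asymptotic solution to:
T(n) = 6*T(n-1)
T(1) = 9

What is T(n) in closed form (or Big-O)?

Each step multiplies by 6. T(n) = T(1)*6^(n-1) = 9*6^(n-1).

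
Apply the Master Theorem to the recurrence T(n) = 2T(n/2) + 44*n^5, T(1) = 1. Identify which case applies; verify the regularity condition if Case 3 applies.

a=2, b=2, f(n)=44*n^5.
log_2(2) = 1 < 5.
f(n) = Omega(n^(1+epsilon)) for some epsilon > 0, so Case 3 is the candidate.
Regularity: a*f(n/b) = 2*44*(n/2)^5 = (2/32)*44*n^5 <= c*f(n) with c = 2/32 < 1. Satisfied.
Case 3: T(n) = Theta(n^5).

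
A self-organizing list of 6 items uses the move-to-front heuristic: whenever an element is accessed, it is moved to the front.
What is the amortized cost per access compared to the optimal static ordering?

With potential Phi = number of inversions between the MTF list and the optimal static list (at most C(6,2)), each access has amortized cost at most 2 * (cost under optimal static ordering). This is the move-to-front 2-competitiveness result.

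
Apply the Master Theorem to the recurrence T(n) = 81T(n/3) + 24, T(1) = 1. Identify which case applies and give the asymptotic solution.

a=81, b=3, f(n)=24.
log_3(81) = 4 > 0.
Since f(n) = O(n^0) is polynomially smaller than n^4, Case 1 applies.
T(n) = Theta(n^4).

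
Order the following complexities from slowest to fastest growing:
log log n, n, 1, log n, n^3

Ordered by growth rate: 1 < log log n < log n < n < n^3.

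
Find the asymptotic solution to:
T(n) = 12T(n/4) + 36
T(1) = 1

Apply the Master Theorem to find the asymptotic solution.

a=12, b=4, f(n)=36. log_4(12) = 1.792. Case 1 of Master Theorem: T(n) = O(n^1.792).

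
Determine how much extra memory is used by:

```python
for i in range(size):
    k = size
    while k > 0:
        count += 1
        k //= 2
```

Space complexity: O(1).
Only a constant amount of auxiliary storage is used; nothing grows with n.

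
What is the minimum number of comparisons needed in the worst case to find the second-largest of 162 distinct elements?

Lower bound: finding the max needs 162-1 comparisons. By the adversary weight-doubling argument, the max must personally win >= ceil(log_2(162)) = 8 comparisons; the 2nd-largest is among those 8 losers, needing 8-1 more comparisons. Total >= 162-1 + 8-1 = 168. A balanced knockout tournament achieves this.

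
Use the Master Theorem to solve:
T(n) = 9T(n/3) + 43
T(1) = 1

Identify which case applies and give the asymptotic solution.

a=9, b=3, f(n)=43.
log_3(9) = 2 > 0.
Since f(n) = O(n^0) is polynomially smaller than n^2, Case 1 applies.
T(n) = Theta(n^2).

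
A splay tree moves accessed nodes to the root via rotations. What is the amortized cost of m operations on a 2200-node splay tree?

Using a potential function Phi = sum of log(size of subtree) for each node, each splay operation has amortized cost O(log n) where n = 2200. Bad individual operations (O(n)) are offset by decreased potential.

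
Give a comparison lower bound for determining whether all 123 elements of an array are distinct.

In the algebraic decision-tree model, the YES region for element distinctness on 123 elements has 123! connected components (one per ordering). Ben-Or's theorem then gives a lower bound of Omega(log(n!)) = Omega(n log n).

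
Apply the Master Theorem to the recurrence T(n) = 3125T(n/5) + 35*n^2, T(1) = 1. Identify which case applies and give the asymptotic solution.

a=3125, b=5, f(n)=35*n^2.
log_5(3125) = 5 > 2.
Since f(n) = O(n^2) is polynomially smaller than n^5, Case 1 applies.
T(n) = Theta(n^5).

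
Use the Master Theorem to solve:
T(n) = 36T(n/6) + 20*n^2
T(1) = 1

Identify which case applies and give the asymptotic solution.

a=36, b=6, f(n)=20*n^2.
log_6(36) = 2, so n^(log_b(a)) = n^2.
f(n) = Theta(n^2), so Case 2 applies.
T(n) = Theta(n^2 log n).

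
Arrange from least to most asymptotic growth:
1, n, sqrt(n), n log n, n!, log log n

Ordered by growth rate: 1 < log log n < sqrt(n) < n < n log n < n!.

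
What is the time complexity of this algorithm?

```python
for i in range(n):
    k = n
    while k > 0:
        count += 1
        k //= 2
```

Time complexity: O(n log n).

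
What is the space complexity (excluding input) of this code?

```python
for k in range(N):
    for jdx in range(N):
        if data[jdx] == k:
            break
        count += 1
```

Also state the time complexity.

Space complexity: O(1).
Only a constant amount of auxiliary storage is used; nothing grows with n.
Time complexity: O(n^2).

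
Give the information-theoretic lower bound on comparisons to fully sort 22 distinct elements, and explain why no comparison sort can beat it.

A comparison sort is a binary decision tree whose leaves are the 22! = 1124000727777607680000 possible output permutations. A binary tree with L leaves has height >= ceil(log_2(L)). So any comparison sort needs >= ceil(log_2(22!)) = 70 comparisons in the worst case.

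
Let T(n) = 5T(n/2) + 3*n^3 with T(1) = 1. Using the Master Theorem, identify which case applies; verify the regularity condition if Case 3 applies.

a=5, b=2, f(n)=3*n^3.
log_2(5) = 2.322 < 3.
f(n) = Omega(n^(2.322+epsilon)) for some epsilon > 0, so Case 3 is the candidate.
Regularity: a*f(n/b) = 5*3*(n/2)^3 = (5/8)*3*n^3 <= c*f(n) with c = 5/8 < 1. Satisfied.
Case 3: T(n) = Theta(n^3).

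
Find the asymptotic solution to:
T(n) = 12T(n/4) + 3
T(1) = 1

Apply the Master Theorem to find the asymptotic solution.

a=12, b=4, f(n)=3. log_4(12) = 1.792. Case 1 of Master Theorem: T(n) = O(n^1.792).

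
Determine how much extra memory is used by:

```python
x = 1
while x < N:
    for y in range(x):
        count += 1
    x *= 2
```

Space complexity: O(1).
Only a constant amount of auxiliary storage is used; nothing grows with n.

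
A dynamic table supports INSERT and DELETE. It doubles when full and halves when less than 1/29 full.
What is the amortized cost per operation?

Using potential function Phi = |2*num_items - table_size| when load > 1/2, and Phi = table_size/2 - num_items otherwise. The gap of 1/29 vs 1/2 for shrinking prevents thrashing. Both insert and delete have O(1) amortized cost.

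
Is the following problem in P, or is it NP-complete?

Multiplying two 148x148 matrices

This problem is in P: the schoolbook algorithm runs in O(n^3).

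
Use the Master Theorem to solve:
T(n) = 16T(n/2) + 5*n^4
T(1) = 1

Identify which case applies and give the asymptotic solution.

a=16, b=2, f(n)=5*n^4.
log_2(16) = 4, so n^(log_b(a)) = n^4.
f(n) = Theta(n^4), so Case 2 applies.
T(n) = Theta(n^4 log n).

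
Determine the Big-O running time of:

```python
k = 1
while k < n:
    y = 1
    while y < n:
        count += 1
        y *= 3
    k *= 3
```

Time complexity: O(log^2 n).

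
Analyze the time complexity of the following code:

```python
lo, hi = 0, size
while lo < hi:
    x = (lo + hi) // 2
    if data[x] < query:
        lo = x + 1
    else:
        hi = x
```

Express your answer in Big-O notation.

Time complexity: O(log n).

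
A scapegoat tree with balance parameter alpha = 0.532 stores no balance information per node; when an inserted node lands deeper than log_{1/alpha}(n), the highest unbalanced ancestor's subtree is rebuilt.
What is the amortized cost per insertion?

Search/insert path is O(log n). A rebuild of a subtree of size s costs O(s), but with alpha = 0.532 at least Omega(s) insertions must have occurred in that subtree since its last rebuild. Charging O(1) of the rebuild to each such insertion gives O(log n) amortized.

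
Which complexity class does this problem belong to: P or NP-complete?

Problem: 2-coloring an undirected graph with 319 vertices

This problem is in P: 2-coloring is bipartiteness testing via BFS, O(V+E).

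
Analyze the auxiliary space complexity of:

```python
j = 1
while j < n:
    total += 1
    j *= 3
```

Space complexity: O(1).
Only a constant amount of auxiliary storage is used; nothing grows with n.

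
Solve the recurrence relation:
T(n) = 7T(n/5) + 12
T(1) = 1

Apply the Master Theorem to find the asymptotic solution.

a=7, b=5, f(n)=12. log_5(7) = 1.209. Case 1 of Master Theorem: T(n) = O(n^1.209).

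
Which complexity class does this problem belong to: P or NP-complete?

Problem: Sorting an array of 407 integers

This problem is in P: merge sort runs in O(n log n).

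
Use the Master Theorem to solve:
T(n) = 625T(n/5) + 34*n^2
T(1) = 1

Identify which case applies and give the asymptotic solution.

a=625, b=5, f(n)=34*n^2.
log_5(625) = 4 > 2.
Since f(n) = O(n^2) is polynomially smaller than n^4, Case 1 applies.
T(n) = Theta(n^4).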